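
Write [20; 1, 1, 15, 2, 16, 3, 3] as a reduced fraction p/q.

Fold from the inside: start with 3/1.
  3 + 1/3 = 10/3
  16 + 3/10 = 163/10
  2 + 10/163 = 336/163
  15 + 163/336 = 5203/336
  1 + 336/5203 = 5539/5203
  1 + 5203/5539 = 10742/5539
  20 + 5539/10742 = 220379/10742

220379/10742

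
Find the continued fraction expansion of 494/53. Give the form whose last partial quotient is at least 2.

[9; 3, 8, 2]

494 = 9×53 + 17
53 = 3×17 + 2
17 = 8×2 + 1
2 = 2×1 + 0  (stop)
So 494/53 = [9; 3, 8, 2].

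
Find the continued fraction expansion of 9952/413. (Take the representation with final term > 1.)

[24; 10, 3, 13]

9952 = 24*413 + 40
413 = 10*40 + 13
40 = 3*13 + 1
13 = 13*1 + 0  (stop)
So 9952/413 = [24; 10, 3, 13].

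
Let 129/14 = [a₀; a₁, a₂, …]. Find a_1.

4

129 = 9·14 + 3   →  a_0 = 9
14 = 4·3 + 2   →  a_1 = 4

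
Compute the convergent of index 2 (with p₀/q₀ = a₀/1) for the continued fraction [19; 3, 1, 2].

Using pₖ = aₖpₖ₋₁ + pₖ₋₂, qₖ = aₖqₖ₋₁ + qₖ₋₂ (with p₋₁=1, p₋₂=0, q₋₁=0, q₋₂=1):
  k=0: a=19, p=19, q=1
  k=1: a=3, p=58, q=3
  k=2: a=1, p=77, q=4

77/4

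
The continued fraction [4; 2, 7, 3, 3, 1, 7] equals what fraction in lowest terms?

7046/1577

Using pₖ = aₖpₖ₋₁ + pₖ₋₂ and qₖ = aₖqₖ₋₁ + qₖ₋₂:
  k=0: a=4, p=4, q=1
  k=1: a=2, p=9, q=2
  k=2: a=7, p=67, q=15
  k=3: a=3, p=210, q=47
  k=4: a=3, p=697, q=156
  k=5: a=1, p=907, q=203
  k=6: a=7, p=7046, q=1577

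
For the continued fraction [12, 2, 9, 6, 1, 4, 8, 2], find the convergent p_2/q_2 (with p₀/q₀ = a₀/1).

Using pₖ = aₖpₖ₋₁ + pₖ₋₂, qₖ = aₖqₖ₋₁ + qₖ₋₂ (with p₋₁=1, p₋₂=0, q₋₁=0, q₋₂=1):
  k=0: a=12, p=12, q=1
  k=1: a=2, p=25, q=2
  k=2: a=9, p=237, q=19

237/19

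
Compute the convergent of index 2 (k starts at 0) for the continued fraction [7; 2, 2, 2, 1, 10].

37/5

Using pₖ = aₖpₖ₋₁ + pₖ₋₂, qₖ = aₖqₖ₋₁ + qₖ₋₂ (with p₋₁=1, p₋₂=0, q₋₁=0, q₋₂=1):
  k=0: a=7, p=7, q=1
  k=1: a=2, p=15, q=2
  k=2: a=2, p=37, q=5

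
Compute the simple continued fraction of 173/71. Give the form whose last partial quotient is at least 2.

173 = 2×71 + 31
71 = 2×31 + 9
31 = 3×9 + 4
9 = 2×4 + 1
4 = 4×1 + 0  (stop)
So 173/71 = [2; 2, 3, 2, 4].

[2; 2, 3, 2, 4]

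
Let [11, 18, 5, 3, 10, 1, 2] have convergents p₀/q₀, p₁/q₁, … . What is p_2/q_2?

1006/91

Using pₖ = aₖpₖ₋₁ + pₖ₋₂, qₖ = aₖqₖ₋₁ + qₖ₋₂ (with p₋₁=1, p₋₂=0, q₋₁=0, q₋₂=1):
  k=0: a=11, p=11, q=1
  k=1: a=18, p=199, q=18
  k=2: a=5, p=1006, q=91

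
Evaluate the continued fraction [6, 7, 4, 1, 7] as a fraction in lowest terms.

1725/281

Using pₖ = aₖpₖ₋₁ + pₖ₋₂ and qₖ = aₖqₖ₋₁ + qₖ₋₂:
  k=0: a=6, p=6, q=1
  k=1: a=7, p=43, q=7
  k=2: a=4, p=178, q=29
  k=3: a=1, p=221, q=36
  k=4: a=7, p=1725, q=281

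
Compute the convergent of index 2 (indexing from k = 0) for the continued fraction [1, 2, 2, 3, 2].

7/5

Using pₖ = aₖpₖ₋₁ + pₖ₋₂, qₖ = aₖqₖ₋₁ + qₖ₋₂ (with p₋₁=1, p₋₂=0, q₋₁=0, q₋₂=1):
  k=0: a=1, p=1, q=1
  k=1: a=2, p=3, q=2
  k=2: a=2, p=7, q=5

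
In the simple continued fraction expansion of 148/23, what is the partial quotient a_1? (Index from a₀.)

148 = 6·23 + 10   →  a_0 = 6
23 = 2·10 + 3   →  a_1 = 2

2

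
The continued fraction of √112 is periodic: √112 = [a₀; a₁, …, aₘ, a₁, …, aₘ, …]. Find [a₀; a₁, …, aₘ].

a₀ = ⌊√112⌋ = 10.
With m₀=0, d₀=1 and mₖ₊₁ = dₖaₖ − mₖ, dₖ₊₁ = (n − mₖ₊₁²)/dₖ, aₖ₊₁ = ⌊(a₀+mₖ₊₁)/dₖ₊₁⌋:
  k=1: m=10, d=12, a=1
  k=2: m=2, d=9, a=1
  k=3: m=7, d=7, a=2
  k=4: m=7, d=9, a=1
  k=5: m=2, d=12, a=1
  k=6: m=10, d=1, a=20
d=1 and a=2a₀=20 at k=6, so the next step gives (m, d) = (10, 12) again — its k=1 value — and the period has length 6.

[10; 1, 1, 2, 1, 1, 20]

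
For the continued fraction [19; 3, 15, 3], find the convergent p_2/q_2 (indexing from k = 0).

Using pₖ = aₖpₖ₋₁ + pₖ₋₂, qₖ = aₖqₖ₋₁ + qₖ₋₂ (with p₋₁=1, p₋₂=0, q₋₁=0, q₋₂=1):
  k=0: a=19, p=19, q=1
  k=1: a=3, p=58, q=3
  k=2: a=15, p=889, q=46

889/46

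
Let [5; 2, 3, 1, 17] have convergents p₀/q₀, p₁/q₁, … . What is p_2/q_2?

38/7

Using pₖ = aₖpₖ₋₁ + pₖ₋₂, qₖ = aₖqₖ₋₁ + qₖ₋₂ (with p₋₁=1, p₋₂=0, q₋₁=0, q₋₂=1):
  k=0: a=5, p=5, q=1
  k=1: a=2, p=11, q=2
  k=2: a=3, p=38, q=7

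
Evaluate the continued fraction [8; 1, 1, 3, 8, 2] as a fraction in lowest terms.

1054/123

Fold from the inside: start with 2/1.
  8 + 1/2 = 17/2
  3 + 2/17 = 53/17
  1 + 17/53 = 70/53
  1 + 53/70 = 123/70
  8 + 70/123 = 1054/123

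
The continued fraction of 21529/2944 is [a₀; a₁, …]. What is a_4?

3

21529 = 7·2944 + 921   →  a_0 = 7
2944 = 3·921 + 181   →  a_1 = 3
921 = 5·181 + 16   →  a_2 = 5
181 = 11·16 + 5   →  a_3 = 11
16 = 3·5 + 1   →  a_4 = 3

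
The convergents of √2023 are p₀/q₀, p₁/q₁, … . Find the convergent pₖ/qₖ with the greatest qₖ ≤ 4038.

√2023 = [44; 1, 43, 1, 88, …] (period length 4).
Convergents:
  p_0/q_0 = 44/1
  p_1/q_1 = 45/1
  p_2/q_2 = 1979/44
  p_3/q_3 = 2024/45
  p_4/q_4 = 180091/4004
  p_5/q_5 = 182115/4049
q_4 = 4004 ≤ 4038 < 4049 = q_5, so the answer is 180091/4004.

180091/4004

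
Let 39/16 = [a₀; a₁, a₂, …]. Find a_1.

2

39 = 2·16 + 7   →  a_0 = 2
16 = 2·7 + 2   →  a_1 = 2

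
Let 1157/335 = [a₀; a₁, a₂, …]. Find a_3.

1

1157 = 3·335 + 152   →  a_0 = 3
335 = 2·152 + 31   →  a_1 = 2
152 = 4·31 + 28   →  a_2 = 4
31 = 1·28 + 3   →  a_3 = 1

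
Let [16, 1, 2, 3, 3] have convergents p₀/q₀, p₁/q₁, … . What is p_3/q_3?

167/10

Using pₖ = aₖpₖ₋₁ + pₖ₋₂, qₖ = aₖqₖ₋₁ + qₖ₋₂ (with p₋₁=1, p₋₂=0, q₋₁=0, q₋₂=1):
  k=0: a=16, p=16, q=1
  k=1: a=1, p=17, q=1
  k=2: a=2, p=50, q=3
  k=3: a=3, p=167, q=10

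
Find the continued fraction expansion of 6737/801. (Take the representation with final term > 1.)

[8; 2, 2, 3, 3, 14]

6737 = 8*801 + 329
801 = 2*329 + 143
329 = 2*143 + 43
143 = 3*43 + 14
43 = 3*14 + 1
14 = 14*1 + 0  (stop)
So 6737/801 = [8; 2, 2, 3, 3, 14].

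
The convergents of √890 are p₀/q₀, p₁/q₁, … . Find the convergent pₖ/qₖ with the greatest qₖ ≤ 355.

10531/353

√890 = [29; 1, 4, 1, 58, …] (period length 4).
Convergents:
  p_0/q_0 = 29/1
  p_1/q_1 = 30/1
  p_2/q_2 = 149/5
  p_3/q_3 = 179/6
  p_4/q_4 = 10531/353
  p_5/q_5 = 10710/359
q_4 = 353 ≤ 355 < 359 = q_5, so the answer is 10531/353.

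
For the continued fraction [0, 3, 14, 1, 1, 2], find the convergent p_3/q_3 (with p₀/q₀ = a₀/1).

15/46

Using pₖ = aₖpₖ₋₁ + pₖ₋₂, qₖ = aₖqₖ₋₁ + qₖ₋₂ (with p₋₁=1, p₋₂=0, q₋₁=0, q₋₂=1):
  k=0: a=0, p=0, q=1
  k=1: a=3, p=1, q=3
  k=2: a=14, p=14, q=43
  k=3: a=1, p=15, q=46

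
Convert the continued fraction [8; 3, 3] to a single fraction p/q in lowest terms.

83/10

Using pₖ = aₖpₖ₋₁ + pₖ₋₂ and qₖ = aₖqₖ₋₁ + qₖ₋₂:
  k=0: a=8, p=8, q=1
  k=1: a=3, p=25, q=3
  k=2: a=3, p=83, q=10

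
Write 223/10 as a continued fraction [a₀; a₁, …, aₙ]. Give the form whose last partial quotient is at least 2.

223 = 22·10 + 3
10 = 3·3 + 1
3 = 3·1 + 0  (stop)
So 223/10 = [22; 3, 3].

[22; 3, 3]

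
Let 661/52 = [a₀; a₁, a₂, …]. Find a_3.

661 = 12·52 + 37   →  a_0 = 12
52 = 1·37 + 15   →  a_1 = 1
37 = 2·15 + 7   →  a_2 = 2
15 = 2·7 + 1   →  a_3 = 2

2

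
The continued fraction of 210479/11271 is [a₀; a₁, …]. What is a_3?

210479 = 18·11271 + 7601   →  a_0 = 18
11271 = 1·7601 + 3670   →  a_1 = 1
7601 = 2·3670 + 261   →  a_2 = 2
3670 = 14·261 + 16   →  a_3 = 14

14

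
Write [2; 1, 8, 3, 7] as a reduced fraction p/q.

Using pₖ = aₖpₖ₋₁ + pₖ₋₂ and qₖ = aₖqₖ₋₁ + qₖ₋₂:
  k=0: a=2, p=2, q=1
  k=1: a=1, p=3, q=1
  k=2: a=8, p=26, q=9
  k=3: a=3, p=81, q=28
  k=4: a=7, p=593, q=205

593/205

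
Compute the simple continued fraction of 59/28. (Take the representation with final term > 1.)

59 = 2*28 + 3
28 = 9*3 + 1
3 = 3*1 + 0  (stop)
So 59/28 = [2; 9, 3].

[2; 9, 3]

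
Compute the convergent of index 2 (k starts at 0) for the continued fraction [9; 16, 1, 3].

154/17

Using pₖ = aₖpₖ₋₁ + pₖ₋₂, qₖ = aₖqₖ₋₁ + qₖ₋₂ (with p₋₁=1, p₋₂=0, q₋₁=0, q₋₂=1):
  k=0: a=9, p=9, q=1
  k=1: a=16, p=145, q=16
  k=2: a=1, p=154, q=17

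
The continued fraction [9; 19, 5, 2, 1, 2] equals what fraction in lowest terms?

Using pₖ = aₖpₖ₋₁ + pₖ₋₂ and qₖ = aₖqₖ₋₁ + qₖ₋₂:
  k=0: a=9, p=9, q=1
  k=1: a=19, p=172, q=19
  k=2: a=5, p=869, q=96
  k=3: a=2, p=1910, q=211
  k=4: a=1, p=2779, q=307
  k=5: a=2, p=7468, q=825

7468/825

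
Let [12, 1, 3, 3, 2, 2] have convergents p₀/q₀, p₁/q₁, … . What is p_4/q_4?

383/30

Using pₖ = aₖpₖ₋₁ + pₖ₋₂, qₖ = aₖqₖ₋₁ + qₖ₋₂ (with p₋₁=1, p₋₂=0, q₋₁=0, q₋₂=1):
  k=0: a=12, p=12, q=1
  k=1: a=1, p=13, q=1
  k=2: a=3, p=51, q=4
  k=3: a=3, p=166, q=13
  k=4: a=2, p=383, q=30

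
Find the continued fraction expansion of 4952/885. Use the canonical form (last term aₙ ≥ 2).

[5; 1, 1, 2, 8, 2, 4, 2]

4952 = 5*885 + 527
885 = 1*527 + 358
527 = 1*358 + 169
358 = 2*169 + 20
169 = 8*20 + 9
20 = 2*9 + 2
9 = 4*2 + 1
2 = 2*1 + 0  (stop)
So 4952/885 = [5; 1, 1, 2, 8, 2, 4, 2].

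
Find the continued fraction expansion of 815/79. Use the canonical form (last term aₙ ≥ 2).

[10; 3, 6, 4]

815 = 10·79 + 25
79 = 3·25 + 4
25 = 6·4 + 1
4 = 4·1 + 0  (stop)
So 815/79 = [10; 3, 6, 4].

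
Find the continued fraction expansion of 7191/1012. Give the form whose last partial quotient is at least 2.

7191 = 7·1012 + 107
1012 = 9·107 + 49
107 = 2·49 + 9
49 = 5·9 + 4
9 = 2·4 + 1
4 = 4·1 + 0  (stop)
So 7191/1012 = [7; 9, 2, 5, 2, 4].

[7; 9, 2, 5, 2, 4]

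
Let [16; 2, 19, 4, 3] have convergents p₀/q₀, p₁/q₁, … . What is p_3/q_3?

Using pₖ = aₖpₖ₋₁ + pₖ₋₂, qₖ = aₖqₖ₋₁ + qₖ₋₂ (with p₋₁=1, p₋₂=0, q₋₁=0, q₋₂=1):
  k=0: a=16, p=16, q=1
  k=1: a=2, p=33, q=2
  k=2: a=19, p=643, q=39
  k=3: a=4, p=2605, q=158

2605/158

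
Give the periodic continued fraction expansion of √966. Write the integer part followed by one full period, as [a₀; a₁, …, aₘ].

a₀ = ⌊√966⌋ = 31.
With m₀=0, d₀=1 and mₖ₊₁ = dₖaₖ − mₖ, dₖ₊₁ = (n − mₖ₊₁²)/dₖ, aₖ₊₁ = ⌊(a₀+mₖ₊₁)/dₖ₊₁⌋:
  k=1: m=31, d=5, a=12
  k=2: m=29, d=25, a=2
  k=3: m=21, d=21, a=2
  k=4: m=21, d=25, a=2
  k=5: m=29, d=5, a=12
  k=6: m=31, d=1, a=62
d=1 and a=2a₀=62 at k=6, so the next step gives (m, d) = (31, 5) again — its k=1 value — and the period has length 6.

[31; 12, 2, 2, 2, 12, 62]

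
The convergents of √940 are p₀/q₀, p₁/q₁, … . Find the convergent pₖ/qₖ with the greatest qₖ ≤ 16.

92/3

√940 = [30; 1, 1, 1, 14, 1, 1, 1, 60, …] (period length 8).
Convergents:
  p_0/q_0 = 30/1
  p_1/q_1 = 31/1
  p_2/q_2 = 61/2
  p_3/q_3 = 92/3
  p_4/q_4 = 1349/44
q_3 = 3 ≤ 16 < 44 = q_4, so the answer is 92/3.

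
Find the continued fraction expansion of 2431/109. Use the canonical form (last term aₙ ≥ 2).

[22; 3, 3, 3, 3]

2431 = 22×109 + 33
109 = 3×33 + 10
33 = 3×10 + 3
10 = 3×3 + 1
3 = 3×1 + 0  (stop)
So 2431/109 = [22; 3, 3, 3, 3].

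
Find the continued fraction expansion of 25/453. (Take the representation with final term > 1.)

[0; 18, 8, 3]

25 = 0*453 + 25
453 = 18*25 + 3
25 = 8*3 + 1
3 = 3*1 + 0  (stop)
So 25/453 = [0; 18, 8, 3].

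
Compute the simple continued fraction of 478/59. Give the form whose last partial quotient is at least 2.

478 = 8·59 + 6
59 = 9·6 + 5
6 = 1·5 + 1
5 = 5·1 + 0  (stop)
So 478/59 = [8; 9, 1, 5].

[8; 9, 1, 5]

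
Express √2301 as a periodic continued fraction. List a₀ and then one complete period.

[47; 1, 30, 1, 94]

a₀ = ⌊√2301⌋ = 47.
With m₀=0, d₀=1 and mₖ₊₁ = dₖaₖ − mₖ, dₖ₊₁ = (n − mₖ₊₁²)/dₖ, aₖ₊₁ = ⌊(a₀+mₖ₊₁)/dₖ₊₁⌋:
  k=1: m=47, d=92, a=1
  k=2: m=45, d=3, a=30
  k=3: m=45, d=92, a=1
  k=4: m=47, d=1, a=94
d=1 and a=2a₀=94 at k=4, so the next step gives (m, d) = (47, 92) again — its k=1 value — and the period has length 4.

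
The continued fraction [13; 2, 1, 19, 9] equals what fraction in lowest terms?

Using pₖ = aₖpₖ₋₁ + pₖ₋₂ and qₖ = aₖqₖ₋₁ + qₖ₋₂:
  k=0: a=13, p=13, q=1
  k=1: a=2, p=27, q=2
  k=2: a=1, p=40, q=3
  k=3: a=19, p=787, q=59
  k=4: a=9, p=7123, q=534

7123/534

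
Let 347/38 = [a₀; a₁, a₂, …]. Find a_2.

1

347 = 9·38 + 5   →  a_0 = 9
38 = 7·5 + 3   →  a_1 = 7
5 = 1·3 + 2   →  a_2 = 1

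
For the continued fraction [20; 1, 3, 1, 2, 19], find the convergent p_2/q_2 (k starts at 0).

83/4

Using pₖ = aₖpₖ₋₁ + pₖ₋₂, qₖ = aₖqₖ₋₁ + qₖ₋₂ (with p₋₁=1, p₋₂=0, q₋₁=0, q₋₂=1):
  k=0: a=20, p=20, q=1
  k=1: a=1, p=21, q=1
  k=2: a=3, p=83, q=4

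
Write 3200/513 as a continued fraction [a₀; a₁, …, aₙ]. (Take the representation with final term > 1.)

[6; 4, 4, 1, 7, 3]

3200 = 6*513 + 122
513 = 4*122 + 25
122 = 4*25 + 22
25 = 1*22 + 3
22 = 7*3 + 1
3 = 3*1 + 0  (stop)
So 3200/513 = [6; 4, 4, 1, 7, 3].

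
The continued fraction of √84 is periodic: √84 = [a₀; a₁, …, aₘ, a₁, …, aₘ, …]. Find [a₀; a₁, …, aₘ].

[9; 6, 18]

a₀ = ⌊√84⌋ = 9.
With m₀=0, d₀=1 and mₖ₊₁ = dₖaₖ − mₖ, dₖ₊₁ = (n − mₖ₊₁²)/dₖ, aₖ₊₁ = ⌊(a₀+mₖ₊₁)/dₖ₊₁⌋:
  k=1: m=9, d=3, a=6
  k=2: m=9, d=1, a=18
d=1 and a=2a₀=18 at k=2, so the next step gives (m, d) = (9, 3) again — its k=1 value — and the period has length 2.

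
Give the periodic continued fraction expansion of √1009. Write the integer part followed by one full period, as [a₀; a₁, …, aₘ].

[31; 1, 3, 3, 1, 62]

a₀ = ⌊√1009⌋ = 31.
With m₀=0, d₀=1 and mₖ₊₁ = dₖaₖ − mₖ, dₖ₊₁ = (n − mₖ₊₁²)/dₖ, aₖ₊₁ = ⌊(a₀+mₖ₊₁)/dₖ₊₁⌋:
  k=1: m=31, d=48, a=1
  k=2: m=17, d=15, a=3
  k=3: m=28, d=15, a=3
  k=4: m=17, d=48, a=1
  k=5: m=31, d=1, a=62
d=1 and a=2a₀=62 at k=5, so the next step gives (m, d) = (31, 48) again — its k=1 value — and the period has length 5.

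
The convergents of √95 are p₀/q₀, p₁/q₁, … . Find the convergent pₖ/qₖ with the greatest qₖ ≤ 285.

√95 = [9; 1, 2, 1, 18, …] (period length 4).
Convergents:
  p_0/q_0 = 9/1
  p_1/q_1 = 10/1
  p_2/q_2 = 29/3
  p_3/q_3 = 39/4
  p_4/q_4 = 731/75
  p_5/q_5 = 770/79
  p_6/q_6 = 2271/233
  p_7/q_7 = 3041/312
q_6 = 233 ≤ 285 < 312 = q_7, so the answer is 2271/233.

2271/233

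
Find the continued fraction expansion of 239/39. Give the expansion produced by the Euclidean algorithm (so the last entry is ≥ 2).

239 = 6×39 + 5
39 = 7×5 + 4
5 = 1×4 + 1
4 = 4×1 + 0  (stop)
So 239/39 = [6; 7, 1, 4].

[6; 7, 1, 4]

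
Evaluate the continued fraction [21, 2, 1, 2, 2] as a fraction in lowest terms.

406/19

Using pₖ = aₖpₖ₋₁ + pₖ₋₂ and qₖ = aₖqₖ₋₁ + qₖ₋₂:
  k=0: a=21, p=21, q=1
  k=1: a=2, p=43, q=2
  k=2: a=1, p=64, q=3
  k=3: a=2, p=171, q=8
  k=4: a=2, p=406, q=19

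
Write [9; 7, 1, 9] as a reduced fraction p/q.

Fold from the inside: start with 9/1.
  1 + 1/9 = 10/9
  7 + 9/10 = 79/10
  9 + 10/79 = 721/79

721/79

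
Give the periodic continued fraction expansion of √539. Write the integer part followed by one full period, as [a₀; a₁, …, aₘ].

a₀ = ⌊√539⌋ = 23.
With m₀=0, d₀=1 and mₖ₊₁ = dₖaₖ − mₖ, dₖ₊₁ = (n − mₖ₊₁²)/dₖ, aₖ₊₁ = ⌊(a₀+mₖ₊₁)/dₖ₊₁⌋:
  k=1: m=23, d=10, a=4
  k=2: m=17, d=25, a=1
  k=3: m=8, d=19, a=1
  k=4: m=11, d=22, a=1
  k=5: m=11, d=19, a=1
  k=6: m=8, d=25, a=1
  k=7: m=17, d=10, a=4
  k=8: m=23, d=1, a=46
d=1 and a=2a₀=46 at k=8, so the next step gives (m, d) = (23, 10) again — its k=1 value — and the period has length 8.

[23; 4, 1, 1, 1, 1, 1, 4, 46]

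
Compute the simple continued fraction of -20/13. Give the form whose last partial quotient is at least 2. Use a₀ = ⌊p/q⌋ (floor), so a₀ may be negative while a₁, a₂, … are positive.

-20 = -2*13 + 6
13 = 2*6 + 1
6 = 6*1 + 0  (stop)
So -20/13 = [-2; 2, 6].

[-2; 2, 6]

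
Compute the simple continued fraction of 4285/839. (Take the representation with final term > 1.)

4285 = 5·839 + 90
839 = 9·90 + 29
90 = 3·29 + 3
29 = 9·3 + 2
3 = 1·2 + 1
2 = 2·1 + 0  (stop)
So 4285/839 = [5; 9, 3, 9, 1, 2].

[5; 9, 3, 9, 1, 2]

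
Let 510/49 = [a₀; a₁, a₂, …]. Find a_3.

4

510 = 10·49 + 20   →  a_0 = 10
49 = 2·20 + 9   →  a_1 = 2
20 = 2·9 + 2   →  a_2 = 2
9 = 4·2 + 1   →  a_3 = 4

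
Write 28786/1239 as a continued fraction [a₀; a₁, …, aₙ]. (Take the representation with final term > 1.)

[23; 4, 3, 2, 13, 3]

28786 = 23·1239 + 289
1239 = 4·289 + 83
289 = 3·83 + 40
83 = 2·40 + 3
40 = 13·3 + 1
3 = 3·1 + 0  (stop)
So 28786/1239 = [23; 4, 3, 2, 13, 3].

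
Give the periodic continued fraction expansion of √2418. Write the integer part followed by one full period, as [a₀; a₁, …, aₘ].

[49; 5, 1, 3, 2, 3, 1, 5, 98]

a₀ = ⌊√2418⌋ = 49.
With m₀=0, d₀=1 and mₖ₊₁ = dₖaₖ − mₖ, dₖ₊₁ = (n − mₖ₊₁²)/dₖ, aₖ₊₁ = ⌊(a₀+mₖ₊₁)/dₖ₊₁⌋:
  k=1: m=49, d=17, a=5
  k=2: m=36, d=66, a=1
  k=3: m=30, d=23, a=3
  k=4: m=39, d=39, a=2
  k=5: m=39, d=23, a=3
  k=6: m=30, d=66, a=1
  k=7: m=36, d=17, a=5
  k=8: m=49, d=1, a=98
d=1 and a=2a₀=98 at k=8, so the next step gives (m, d) = (49, 17) again — its k=1 value — and the period has length 8.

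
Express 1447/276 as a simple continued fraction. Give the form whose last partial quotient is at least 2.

1447 = 5×276 + 67
276 = 4×67 + 8
67 = 8×8 + 3
8 = 2×3 + 2
3 = 1×2 + 1
2 = 2×1 + 0  (stop)
So 1447/276 = [5; 4, 8, 2, 1, 2].

[5; 4, 8, 2, 1, 2]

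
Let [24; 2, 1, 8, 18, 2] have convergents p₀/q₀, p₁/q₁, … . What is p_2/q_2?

Using pₖ = aₖpₖ₋₁ + pₖ₋₂, qₖ = aₖqₖ₋₁ + qₖ₋₂ (with p₋₁=1, p₋₂=0, q₋₁=0, q₋₂=1):
  k=0: a=24, p=24, q=1
  k=1: a=2, p=49, q=2
  k=2: a=1, p=73, q=3

73/3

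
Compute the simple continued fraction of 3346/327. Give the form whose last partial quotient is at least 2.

3346 = 10×327 + 76
327 = 4×76 + 23
76 = 3×23 + 7
23 = 3×7 + 2
7 = 3×2 + 1
2 = 2×1 + 0  (stop)
So 3346/327 = [10; 4, 3, 3, 3, 2].

[10; 4, 3, 3, 3, 2]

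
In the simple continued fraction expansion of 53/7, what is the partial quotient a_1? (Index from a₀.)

53 = 7·7 + 4   →  a_0 = 7
7 = 1·4 + 3   →  a_1 = 1

1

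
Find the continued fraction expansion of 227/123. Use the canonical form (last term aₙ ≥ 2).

227 = 1×123 + 104
123 = 1×104 + 19
104 = 5×19 + 9
19 = 2×9 + 1
9 = 9×1 + 0  (stop)
So 227/123 = [1; 1, 5, 2, 9].

[1; 1, 5, 2, 9]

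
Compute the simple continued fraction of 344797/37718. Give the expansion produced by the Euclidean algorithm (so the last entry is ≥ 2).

344797 = 9·37718 + 5335
37718 = 7·5335 + 373
5335 = 14·373 + 113
373 = 3·113 + 34
113 = 3·34 + 11
34 = 3·11 + 1
11 = 11·1 + 0  (stop)
So 344797/37718 = [9; 7, 14, 3, 3, 3, 11].

[9; 7, 14, 3, 3, 3, 11]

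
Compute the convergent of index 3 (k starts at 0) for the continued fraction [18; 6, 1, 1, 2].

Using pₖ = aₖpₖ₋₁ + pₖ₋₂, qₖ = aₖqₖ₋₁ + qₖ₋₂ (with p₋₁=1, p₋₂=0, q₋₁=0, q₋₂=1):
  k=0: a=18, p=18, q=1
  k=1: a=6, p=109, q=6
  k=2: a=1, p=127, q=7
  k=3: a=1, p=236, q=13

236/13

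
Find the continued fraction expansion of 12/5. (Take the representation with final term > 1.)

[2; 2, 2]

12 = 2*5 + 2
5 = 2*2 + 1
2 = 2*1 + 0  (stop)
So 12/5 = [2; 2, 2].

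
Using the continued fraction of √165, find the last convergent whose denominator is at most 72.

√165 = [12; 1, 5, 2, 5, 1, 24, …] (period length 6).
Convergents:
  p_0/q_0 = 12/1
  p_1/q_1 = 13/1
  p_2/q_2 = 77/6
  p_3/q_3 = 167/13
  p_4/q_4 = 912/71
  p_5/q_5 = 1079/84
q_4 = 71 ≤ 72 < 84 = q_5, so the answer is 912/71.

912/71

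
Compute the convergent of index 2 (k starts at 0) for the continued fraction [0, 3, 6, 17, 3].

Using pₖ = aₖpₖ₋₁ + pₖ₋₂, qₖ = aₖqₖ₋₁ + qₖ₋₂ (with p₋₁=1, p₋₂=0, q₋₁=0, q₋₂=1):
  k=0: a=0, p=0, q=1
  k=1: a=3, p=1, q=3
  k=2: a=6, p=6, q=19

6/19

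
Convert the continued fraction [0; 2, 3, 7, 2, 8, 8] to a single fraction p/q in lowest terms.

3231/7493

Using pₖ = aₖpₖ₋₁ + pₖ₋₂ and qₖ = aₖqₖ₋₁ + qₖ₋₂:
  k=0: a=0, p=0, q=1
  k=1: a=2, p=1, q=2
  k=2: a=3, p=3, q=7
  k=3: a=7, p=22, q=51
  k=4: a=2, p=47, q=109
  k=5: a=8, p=398, q=923
  k=6: a=8, p=3231, q=7493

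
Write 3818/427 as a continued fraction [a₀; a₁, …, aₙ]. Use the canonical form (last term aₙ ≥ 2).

3818 = 8*427 + 402
427 = 1*402 + 25
402 = 16*25 + 2
25 = 12*2 + 1
2 = 2*1 + 0  (stop)
So 3818/427 = [8; 1, 16, 12, 2].

[8; 1, 16, 12, 2]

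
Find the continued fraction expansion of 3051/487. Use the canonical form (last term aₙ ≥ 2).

3051 = 6×487 + 129
487 = 3×129 + 100
129 = 1×100 + 29
100 = 3×29 + 13
29 = 2×13 + 3
13 = 4×3 + 1
3 = 3×1 + 0  (stop)
So 3051/487 = [6; 3, 1, 3, 2, 4, 3].

[6; 3, 1, 3, 2, 4, 3]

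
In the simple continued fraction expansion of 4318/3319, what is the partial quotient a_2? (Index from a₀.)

4318 = 1·3319 + 999   →  a_0 = 1
3319 = 3·999 + 322   →  a_1 = 3
999 = 3·322 + 33   →  a_2 = 3

3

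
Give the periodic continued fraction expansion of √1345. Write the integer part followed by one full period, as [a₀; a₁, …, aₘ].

[36; 1, 2, 14, 2, 1, 72]

a₀ = ⌊√1345⌋ = 36.
With m₀=0, d₀=1 and mₖ₊₁ = dₖaₖ − mₖ, dₖ₊₁ = (n − mₖ₊₁²)/dₖ, aₖ₊₁ = ⌊(a₀+mₖ₊₁)/dₖ₊₁⌋:
  k=1: m=36, d=49, a=1
  k=2: m=13, d=24, a=2
  k=3: m=35, d=5, a=14
  k=4: m=35, d=24, a=2
  k=5: m=13, d=49, a=1
  k=6: m=36, d=1, a=72
d=1 and a=2a₀=72 at k=6, so the next step gives (m, d) = (36, 49) again — its k=1 value — and the period has length 6.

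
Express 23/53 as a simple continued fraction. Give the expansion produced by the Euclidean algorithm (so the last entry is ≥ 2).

23 = 0×53 + 23
53 = 2×23 + 7
23 = 3×7 + 2
7 = 3×2 + 1
2 = 2×1 + 0  (stop)
So 23/53 = [0; 2, 3, 3, 2].

[0; 2, 3, 3, 2]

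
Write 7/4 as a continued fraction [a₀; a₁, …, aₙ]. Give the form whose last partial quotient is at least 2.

[1; 1, 3]

7 = 1·4 + 3
4 = 1·3 + 1
3 = 3·1 + 0  (stop)
So 7/4 = [1; 1, 3].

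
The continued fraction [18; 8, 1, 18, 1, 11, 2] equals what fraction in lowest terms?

Using pₖ = aₖpₖ₋₁ + pₖ₋₂ and qₖ = aₖqₖ₋₁ + qₖ₋₂:
  k=0: a=18, p=18, q=1
  k=1: a=8, p=145, q=8
  k=2: a=1, p=163, q=9
  k=3: a=18, p=3079, q=170
  k=4: a=1, p=3242, q=179
  k=5: a=11, p=38741, q=2139
  k=6: a=2, p=80724, q=4457

80724/4457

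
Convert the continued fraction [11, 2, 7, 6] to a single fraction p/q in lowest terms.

Fold from the inside: start with 6/1.
  7 + 1/6 = 43/6
  2 + 6/43 = 92/43
  11 + 43/92 = 1055/92

1055/92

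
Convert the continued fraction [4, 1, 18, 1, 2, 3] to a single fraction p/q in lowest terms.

975/197

Fold from the inside: start with 3/1.
  2 + 1/3 = 7/3
  1 + 3/7 = 10/7
  18 + 7/10 = 187/10
  1 + 10/187 = 197/187
  4 + 187/197 = 975/197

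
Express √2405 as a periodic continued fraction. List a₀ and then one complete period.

a₀ = ⌊√2405⌋ = 49.
With m₀=0, d₀=1 and mₖ₊₁ = dₖaₖ − mₖ, dₖ₊₁ = (n − mₖ₊₁²)/dₖ, aₖ₊₁ = ⌊(a₀+mₖ₊₁)/dₖ₊₁⌋:
  k=1: m=49, d=4, a=24
  k=2: m=47, d=49, a=1
  k=3: m=2, d=49, a=1
  k=4: m=47, d=4, a=24
  k=5: m=49, d=1, a=98
d=1 and a=2a₀=98 at k=5, so the next step gives (m, d) = (49, 4) again — its k=1 value — and the period has length 5.

[49; 24, 1, 1, 24, 98]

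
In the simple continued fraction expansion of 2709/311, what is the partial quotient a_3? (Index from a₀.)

2

2709 = 8·311 + 221   →  a_0 = 8
311 = 1·221 + 90   →  a_1 = 1
221 = 2·90 + 41   →  a_2 = 2
90 = 2·41 + 8   →  a_3 = 2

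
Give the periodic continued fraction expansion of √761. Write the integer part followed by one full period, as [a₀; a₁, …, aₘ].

a₀ = ⌊√761⌋ = 27.

[27; 1, 1, 2, 2, 1, 1, 54]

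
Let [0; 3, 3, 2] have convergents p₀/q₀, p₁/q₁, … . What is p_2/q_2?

Using pₖ = aₖpₖ₋₁ + pₖ₋₂, qₖ = aₖqₖ₋₁ + qₖ₋₂ (with p₋₁=1, p₋₂=0, q₋₁=0, q₋₂=1):
  k=0: a=0, p=0, q=1
  k=1: a=3, p=1, q=3
  k=2: a=3, p=3, q=10

3/10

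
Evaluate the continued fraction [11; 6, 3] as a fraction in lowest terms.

212/19

Fold from the inside: start with 3/1.
  6 + 1/3 = 19/3
  11 + 3/19 = 212/19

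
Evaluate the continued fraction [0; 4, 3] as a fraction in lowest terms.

Using pₖ = aₖpₖ₋₁ + pₖ₋₂ and qₖ = aₖqₖ₋₁ + qₖ₋₂:
  k=0: a=0, p=0, q=1
  k=1: a=4, p=1, q=4
  k=2: a=3, p=3, q=13

3/13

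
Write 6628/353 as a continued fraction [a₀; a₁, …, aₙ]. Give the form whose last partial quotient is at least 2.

[18; 1, 3, 2, 7, 2, 2]

6628 = 18×353 + 274
353 = 1×274 + 79
274 = 3×79 + 37
79 = 2×37 + 5
37 = 7×5 + 2
5 = 2×2 + 1
2 = 2×1 + 0  (stop)
So 6628/353 = [18; 1, 3, 2, 7, 2, 2].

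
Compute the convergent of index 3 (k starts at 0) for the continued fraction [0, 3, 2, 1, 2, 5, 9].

3/10

Using pₖ = aₖpₖ₋₁ + pₖ₋₂, qₖ = aₖqₖ₋₁ + qₖ₋₂ (with p₋₁=1, p₋₂=0, q₋₁=0, q₋₂=1):
  k=0: a=0, p=0, q=1
  k=1: a=3, p=1, q=3
  k=2: a=2, p=2, q=7
  k=3: a=1, p=3, q=10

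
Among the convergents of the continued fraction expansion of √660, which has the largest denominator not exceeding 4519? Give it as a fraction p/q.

√660 = [25; 1, 2, 4, 2, 1, 50, …] (period length 6).
Convergents:
  p_0/q_0 = 25/1
  p_1/q_1 = 26/1
  p_2/q_2 = 77/3
  p_3/q_3 = 334/13
  p_4/q_4 = 745/29
  p_5/q_5 = 1079/42
  p_6/q_6 = 54695/2129
  p_7/q_7 = 55774/2171
  p_8/q_8 = 166243/6471
q_7 = 2171 ≤ 4519 < 6471 = q_8, so the answer is 55774/2171.

55774/2171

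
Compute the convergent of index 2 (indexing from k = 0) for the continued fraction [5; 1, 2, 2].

Using pₖ = aₖpₖ₋₁ + pₖ₋₂, qₖ = aₖqₖ₋₁ + qₖ₋₂ (with p₋₁=1, p₋₂=0, q₋₁=0, q₋₂=1):
  k=0: a=5, p=5, q=1
  k=1: a=1, p=6, q=1
  k=2: a=2, p=17, q=3

17/3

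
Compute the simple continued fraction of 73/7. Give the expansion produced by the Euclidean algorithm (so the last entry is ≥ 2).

[10; 2, 3]

73 = 10*7 + 3
7 = 2*3 + 1
3 = 3*1 + 0  (stop)
So 73/7 = [10; 2, 3].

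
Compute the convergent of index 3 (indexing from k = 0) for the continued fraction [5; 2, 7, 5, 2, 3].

421/77

Using pₖ = aₖpₖ₋₁ + pₖ₋₂, qₖ = aₖqₖ₋₁ + qₖ₋₂ (with p₋₁=1, p₋₂=0, q₋₁=0, q₋₂=1):
  k=0: a=5, p=5, q=1
  k=1: a=2, p=11, q=2
  k=2: a=7, p=82, q=15
  k=3: a=5, p=421, q=77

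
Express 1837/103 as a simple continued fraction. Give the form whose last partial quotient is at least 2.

[17; 1, 5, 17]

1837 = 17×103 + 86
103 = 1×86 + 17
86 = 5×17 + 1
17 = 17×1 + 0  (stop)
So 1837/103 = [17; 1, 5, 17].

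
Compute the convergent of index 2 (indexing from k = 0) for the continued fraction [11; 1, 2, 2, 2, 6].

Using pₖ = aₖpₖ₋₁ + pₖ₋₂, qₖ = aₖqₖ₋₁ + qₖ₋₂ (with p₋₁=1, p₋₂=0, q₋₁=0, q₋₂=1):
  k=0: a=11, p=11, q=1
  k=1: a=1, p=12, q=1
  k=2: a=2, p=35, q=3

35/3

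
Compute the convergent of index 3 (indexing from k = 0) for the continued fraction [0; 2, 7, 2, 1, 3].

Using pₖ = aₖpₖ₋₁ + pₖ₋₂, qₖ = aₖqₖ₋₁ + qₖ₋₂ (with p₋₁=1, p₋₂=0, q₋₁=0, q₋₂=1):
  k=0: a=0, p=0, q=1
  k=1: a=2, p=1, q=2
  k=2: a=7, p=7, q=15
  k=3: a=2, p=15, q=32

15/32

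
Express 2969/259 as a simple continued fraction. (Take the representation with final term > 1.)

2969 = 11*259 + 120
259 = 2*120 + 19
120 = 6*19 + 6
19 = 3*6 + 1
6 = 6*1 + 0  (stop)
So 2969/259 = [11; 2, 6, 3, 6].

[11; 2, 6, 3, 6]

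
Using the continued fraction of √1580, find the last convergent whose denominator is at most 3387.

50561/1272

√1580 = [39; 1, 2, 1, 78, …] (period length 4).
Convergents:
  p_0/q_0 = 39/1
  p_1/q_1 = 40/1
  p_2/q_2 = 119/3
  p_3/q_3 = 159/4
  p_4/q_4 = 12521/315
  p_5/q_5 = 12680/319
  p_6/q_6 = 37881/953
  p_7/q_7 = 50561/1272
  p_8/q_8 = 3981639/100169
q_7 = 1272 ≤ 3387 < 100169 = q_8, so the answer is 50561/1272.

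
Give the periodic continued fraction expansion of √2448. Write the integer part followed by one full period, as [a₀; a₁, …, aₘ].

a₀ = ⌊√2448⌋ = 49.
With m₀=0, d₀=1 and mₖ₊₁ = dₖaₖ − mₖ, dₖ₊₁ = (n − mₖ₊₁²)/dₖ, aₖ₊₁ = ⌊(a₀+mₖ₊₁)/dₖ₊₁⌋:
  k=1: m=49, d=47, a=2
  k=2: m=45, d=9, a=10
  k=3: m=45, d=47, a=2
  k=4: m=49, d=1, a=98
d=1 and a=2a₀=98 at k=4, so the next step gives (m, d) = (49, 47) again — its k=1 value — and the period has length 4.

[49; 2, 10, 2, 98]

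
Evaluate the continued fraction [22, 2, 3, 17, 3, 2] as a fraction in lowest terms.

19312/861

Using pₖ = aₖpₖ₋₁ + pₖ₋₂ and qₖ = aₖqₖ₋₁ + qₖ₋₂:
  k=0: a=22, p=22, q=1
  k=1: a=2, p=45, q=2
  k=2: a=3, p=157, q=7
  k=3: a=17, p=2714, q=121
  k=4: a=3, p=8299, q=370
  k=5: a=2, p=19312, q=861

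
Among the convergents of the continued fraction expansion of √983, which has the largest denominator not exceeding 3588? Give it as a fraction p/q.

100235/3197

√983 = [31; 2, 1, 5, 31, 5, 1, 2, 62, …] (period length 8).
Convergents:
  p_0/q_0 = 31/1
  p_1/q_1 = 63/2
  p_2/q_2 = 94/3
  p_3/q_3 = 533/17
  p_4/q_4 = 16617/530
  p_5/q_5 = 83618/2667
  p_6/q_6 = 100235/3197
  p_7/q_7 = 284088/9061
q_6 = 3197 ≤ 3588 < 9061 = q_7, so the answer is 100235/3197.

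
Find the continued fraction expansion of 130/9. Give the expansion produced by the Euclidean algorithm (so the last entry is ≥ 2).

[14; 2, 4]

130 = 14*9 + 4
9 = 2*4 + 1
4 = 4*1 + 0  (stop)
So 130/9 = [14; 2, 4].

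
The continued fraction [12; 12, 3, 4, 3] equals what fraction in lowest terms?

Using pₖ = aₖpₖ₋₁ + pₖ₋₂ and qₖ = aₖqₖ₋₁ + qₖ₋₂:
  k=0: a=12, p=12, q=1
  k=1: a=12, p=145, q=12
  k=2: a=3, p=447, q=37
  k=3: a=4, p=1933, q=160
  k=4: a=3, p=6246, q=517

6246/517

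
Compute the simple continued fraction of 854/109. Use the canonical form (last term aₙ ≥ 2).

854 = 7×109 + 91
109 = 1×91 + 18
91 = 5×18 + 1
18 = 18×1 + 0  (stop)
So 854/109 = [7; 1, 5, 18].

[7; 1, 5, 18]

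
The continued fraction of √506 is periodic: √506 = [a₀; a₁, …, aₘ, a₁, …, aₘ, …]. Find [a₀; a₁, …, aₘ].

[22; 2, 44]

a₀ = ⌊√506⌋ = 22.
With m₀=0, d₀=1 and mₖ₊₁ = dₖaₖ − mₖ, dₖ₊₁ = (n − mₖ₊₁²)/dₖ, aₖ₊₁ = ⌊(a₀+mₖ₊₁)/dₖ₊₁⌋:
  k=1: m=22, d=22, a=2
  k=2: m=22, d=1, a=44
d=1 and a=2a₀=44 at k=2, so the next step gives (m, d) = (22, 22) again — its k=1 value — and the period has length 2.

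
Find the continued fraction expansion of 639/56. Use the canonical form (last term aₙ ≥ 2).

[11; 2, 2, 3, 3]

639 = 11*56 + 23
56 = 2*23 + 10
23 = 2*10 + 3
10 = 3*3 + 1
3 = 3*1 + 0  (stop)
So 639/56 = [11; 2, 2, 3, 3].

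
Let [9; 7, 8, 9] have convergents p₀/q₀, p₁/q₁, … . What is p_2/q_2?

Using pₖ = aₖpₖ₋₁ + pₖ₋₂, qₖ = aₖqₖ₋₁ + qₖ₋₂ (with p₋₁=1, p₋₂=0, q₋₁=0, q₋₂=1):
  k=0: a=9, p=9, q=1
  k=1: a=7, p=64, q=7
  k=2: a=8, p=521, q=57

521/57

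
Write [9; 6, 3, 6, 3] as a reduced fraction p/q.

3471/379

Using pₖ = aₖpₖ₋₁ + pₖ₋₂ and qₖ = aₖqₖ₋₁ + qₖ₋₂:
  k=0: a=9, p=9, q=1
  k=1: a=6, p=55, q=6
  k=2: a=3, p=174, q=19
  k=3: a=6, p=1099, q=120
  k=4: a=3, p=3471, q=379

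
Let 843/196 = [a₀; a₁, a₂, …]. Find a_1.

843 = 4·196 + 59   →  a_0 = 4
196 = 3·59 + 19   →  a_1 = 3

3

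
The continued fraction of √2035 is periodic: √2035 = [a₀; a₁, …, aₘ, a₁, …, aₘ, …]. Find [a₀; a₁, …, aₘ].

a₀ = ⌊√2035⌋ = 45.
With m₀=0, d₀=1 and mₖ₊₁ = dₖaₖ − mₖ, dₖ₊₁ = (n − mₖ₊₁²)/dₖ, aₖ₊₁ = ⌊(a₀+mₖ₊₁)/dₖ₊₁⌋:
  k=1: m=45, d=10, a=9
  k=2: m=45, d=1, a=90
d=1 and a=2a₀=90 at k=2, so the next step gives (m, d) = (45, 10) again — its k=1 value — and the period has length 2.

[45; 9, 90]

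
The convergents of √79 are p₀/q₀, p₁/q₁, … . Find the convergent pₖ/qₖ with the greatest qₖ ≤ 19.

80/9

√79 = [8; 1, 7, 1, 16, …] (period length 4).
Convergents:
  p_0/q_0 = 8/1
  p_1/q_1 = 9/1
  p_2/q_2 = 71/8
  p_3/q_3 = 80/9
  p_4/q_4 = 1351/152
q_3 = 9 ≤ 19 < 152 = q_4, so the answer is 80/9.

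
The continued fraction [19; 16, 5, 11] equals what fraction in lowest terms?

Using pₖ = aₖpₖ₋₁ + pₖ₋₂ and qₖ = aₖqₖ₋₁ + qₖ₋₂:
  k=0: a=19, p=19, q=1
  k=1: a=16, p=305, q=16
  k=2: a=5, p=1544, q=81
  k=3: a=11, p=17289, q=907

17289/907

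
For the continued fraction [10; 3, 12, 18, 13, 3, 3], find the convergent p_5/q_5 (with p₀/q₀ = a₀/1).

Using pₖ = aₖpₖ₋₁ + pₖ₋₂, qₖ = aₖqₖ₋₁ + qₖ₋₂ (with p₋₁=1, p₋₂=0, q₋₁=0, q₋₂=1):
  k=0: a=10, p=10, q=1
  k=1: a=3, p=31, q=3
  k=2: a=12, p=382, q=37
  k=3: a=18, p=6907, q=669
  k=4: a=13, p=90173, q=8734
  k=5: a=3, p=277426, q=26871

277426/26871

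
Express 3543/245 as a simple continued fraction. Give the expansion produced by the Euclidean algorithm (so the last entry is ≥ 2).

3543 = 14×245 + 113
245 = 2×113 + 19
113 = 5×19 + 18
19 = 1×18 + 1
18 = 18×1 + 0  (stop)
So 3543/245 = [14; 2, 5, 1, 18].

[14; 2, 5, 1, 18]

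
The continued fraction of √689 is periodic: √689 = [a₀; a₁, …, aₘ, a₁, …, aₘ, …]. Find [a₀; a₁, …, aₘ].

[26; 4, 52]

a₀ = ⌊√689⌋ = 26.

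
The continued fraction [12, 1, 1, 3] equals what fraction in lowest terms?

88/7

Fold from the inside: start with 3/1.
  1 + 1/3 = 4/3
  1 + 3/4 = 7/4
  12 + 4/7 = 88/7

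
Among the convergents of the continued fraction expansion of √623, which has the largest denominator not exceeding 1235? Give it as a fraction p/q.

30551/1224

√623 = [24; 1, 23, 1, 48, …] (period length 4).
Convergents:
  p_0/q_0 = 24/1
  p_1/q_1 = 25/1
  p_2/q_2 = 599/24
  p_3/q_3 = 624/25
  p_4/q_4 = 30551/1224
  p_5/q_5 = 31175/1249
q_4 = 1224 ≤ 1235 < 1249 = q_5, so the answer is 30551/1224.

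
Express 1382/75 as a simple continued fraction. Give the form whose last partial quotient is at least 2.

[18; 2, 2, 1, 10]

1382 = 18×75 + 32
75 = 2×32 + 11
32 = 2×11 + 10
11 = 1×10 + 1
10 = 10×1 + 0  (stop)
So 1382/75 = [18; 2, 2, 1, 10].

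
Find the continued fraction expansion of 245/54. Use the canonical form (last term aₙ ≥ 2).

245 = 4*54 + 29
54 = 1*29 + 25
29 = 1*25 + 4
25 = 6*4 + 1
4 = 4*1 + 0  (stop)
So 245/54 = [4; 1, 1, 6, 4].

[4; 1, 1, 6, 4]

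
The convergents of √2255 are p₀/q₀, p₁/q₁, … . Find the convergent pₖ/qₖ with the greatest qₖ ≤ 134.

3609/76

√2255 = [47; 2, 18, 2, 94, …] (period length 4).
Convergents:
  p_0/q_0 = 47/1
  p_1/q_1 = 95/2
  p_2/q_2 = 1757/37
  p_3/q_3 = 3609/76
  p_4/q_4 = 341003/7181
q_3 = 76 ≤ 134 < 7181 = q_4, so the answer is 3609/76.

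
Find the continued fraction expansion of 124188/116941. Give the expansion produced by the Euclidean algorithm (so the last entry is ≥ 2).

124188 = 1*116941 + 7247
116941 = 16*7247 + 989
7247 = 7*989 + 324
989 = 3*324 + 17
324 = 19*17 + 1
17 = 17*1 + 0  (stop)
So 124188/116941 = [1; 16, 7, 3, 19, 17].

[1; 16, 7, 3, 19, 17]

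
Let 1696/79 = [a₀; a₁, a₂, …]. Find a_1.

1696 = 21·79 + 37   →  a_0 = 21
79 = 2·37 + 5   →  a_1 = 2

2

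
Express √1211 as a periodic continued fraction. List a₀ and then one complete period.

a₀ = ⌊√1211⌋ = 34.
With m₀=0, d₀=1 and mₖ₊₁ = dₖaₖ − mₖ, dₖ₊₁ = (n − mₖ₊₁²)/dₖ, aₖ₊₁ = ⌊(a₀+mₖ₊₁)/dₖ₊₁⌋:
  k=1: m=34, d=55, a=1
  k=2: m=21, d=14, a=3
  k=3: m=21, d=55, a=1
  k=4: m=34, d=1, a=68
d=1 and a=2a₀=68 at k=4, so the next step gives (m, d) = (34, 55) again — its k=1 value — and the period has length 4.

[34; 1, 3, 1, 68]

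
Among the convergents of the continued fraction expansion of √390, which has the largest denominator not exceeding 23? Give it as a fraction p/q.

√390 = [19; 1, 2, 1, 38, …] (period length 4).
Convergents:
  p_0/q_0 = 19/1
  p_1/q_1 = 20/1
  p_2/q_2 = 59/3
  p_3/q_3 = 79/4
  p_4/q_4 = 3061/155
q_3 = 4 ≤ 23 < 155 = q_4, so the answer is 79/4.

79/4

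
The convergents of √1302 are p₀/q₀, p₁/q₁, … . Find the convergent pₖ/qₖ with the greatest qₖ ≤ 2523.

31212/865

√1302 = [36; 12, 72, …] (period length 2).
Convergents:
  p_0/q_0 = 36/1
  p_1/q_1 = 433/12
  p_2/q_2 = 31212/865
  p_3/q_3 = 374977/10392
q_2 = 865 ≤ 2523 < 10392 = q_3, so the answer is 31212/865.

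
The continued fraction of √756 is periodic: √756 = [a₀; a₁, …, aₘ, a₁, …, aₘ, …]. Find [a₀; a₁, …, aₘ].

[27; 2, 54]

a₀ = ⌊√756⌋ = 27.
With m₀=0, d₀=1 and mₖ₊₁ = dₖaₖ − mₖ, dₖ₊₁ = (n − mₖ₊₁²)/dₖ, aₖ₊₁ = ⌊(a₀+mₖ₊₁)/dₖ₊₁⌋:
  k=1: m=27, d=27, a=2
  k=2: m=27, d=1, a=54
d=1 and a=2a₀=54 at k=2, so the next step gives (m, d) = (27, 27) again — its k=1 value — and the period has length 2.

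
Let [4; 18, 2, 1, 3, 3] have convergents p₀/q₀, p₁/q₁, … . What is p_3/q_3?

223/55

Using pₖ = aₖpₖ₋₁ + pₖ₋₂, qₖ = aₖqₖ₋₁ + qₖ₋₂ (with p₋₁=1, p₋₂=0, q₋₁=0, q₋₂=1):
  k=0: a=4, p=4, q=1
  k=1: a=18, p=73, q=18
  k=2: a=2, p=150, q=37
  k=3: a=1, p=223, q=55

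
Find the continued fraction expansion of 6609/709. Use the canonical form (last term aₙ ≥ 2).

[9; 3, 9, 8, 3]

6609 = 9·709 + 228
709 = 3·228 + 25
228 = 9·25 + 3
25 = 8·3 + 1
3 = 3·1 + 0  (stop)
So 6609/709 = [9; 3, 9, 8, 3].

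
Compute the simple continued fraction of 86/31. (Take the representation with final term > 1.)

86 = 2×31 + 24
31 = 1×24 + 7
24 = 3×7 + 3
7 = 2×3 + 1
3 = 3×1 + 0  (stop)
So 86/31 = [2; 1, 3, 2, 3].

[2; 1, 3, 2, 3]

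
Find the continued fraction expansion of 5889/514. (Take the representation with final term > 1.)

5889 = 11*514 + 235
514 = 2*235 + 44
235 = 5*44 + 15
44 = 2*15 + 14
15 = 1*14 + 1
14 = 14*1 + 0  (stop)
So 5889/514 = [11; 2, 5, 2, 1, 14].

[11; 2, 5, 2, 1, 14]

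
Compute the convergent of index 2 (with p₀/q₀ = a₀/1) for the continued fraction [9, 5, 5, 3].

Using pₖ = aₖpₖ₋₁ + pₖ₋₂, qₖ = aₖqₖ₋₁ + qₖ₋₂ (with p₋₁=1, p₋₂=0, q₋₁=0, q₋₂=1):
  k=0: a=9, p=9, q=1
  k=1: a=5, p=46, q=5
  k=2: a=5, p=239, q=26

239/26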